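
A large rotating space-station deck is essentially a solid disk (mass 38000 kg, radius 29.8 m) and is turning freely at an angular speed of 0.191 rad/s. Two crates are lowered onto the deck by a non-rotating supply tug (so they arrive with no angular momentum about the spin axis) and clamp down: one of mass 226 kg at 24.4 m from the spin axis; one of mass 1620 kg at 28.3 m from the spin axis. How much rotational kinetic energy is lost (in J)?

energy lost ≈ 24100 J

The added mass arrives with no angular momentum about the spin axis, and any external torque about the spin axis is negligible, so the system's angular momentum is conserved.
I_p = ½(38000)(29.8)² = 1.687e+07 kg·m².
Added inertia Σmr² = (226)(24.4)² + (1620)(28.3)² = 1.432e+06 kg·m²; I_f = 1.687e+07 + 1.432e+06 = 1.830e+07 kg·m².
ω_f = I_p ω_i / I_f = (1.687e+07)(0.191) / 1.830e+07 = 0.1761 rad/s.
KE_i = ½(1.687e+07)(0.1910 rad/s)² = 3.078e+05 J; KE_f = ½(1.830e+07)(0.1761)² = 2.837e+05 J.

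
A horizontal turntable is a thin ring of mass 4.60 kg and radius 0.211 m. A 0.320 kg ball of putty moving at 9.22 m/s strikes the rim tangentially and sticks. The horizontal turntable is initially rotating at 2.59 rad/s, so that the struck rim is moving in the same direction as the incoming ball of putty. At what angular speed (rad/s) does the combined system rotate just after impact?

The axle reaction passes through the axle and exerts no torque about it; angular momentum about the axle is conserved through the impact.
I_p = (4.60)(0.211)² = 0.2048 kg·m². Taking the sense of the ball of putty's angular momentum as positive, L_{ball} = m v R = (0.320)(9.22)(0.211) = 0.6225 kg·m²/s.
L_i = +I_p ω_p + m v R = +(0.2048)(2.59) + 0.6225 = 1.153 kg·m²/s.
After sticking, I_f = I_p + m R² = 0.2048 + (0.320)(0.211)² = 0.2190 kg·m².
ω_f = L_i / I_f = 1.153 / 0.2190 = 5.264 rad/s.

|ω_f| ≈ 5.26 rad/s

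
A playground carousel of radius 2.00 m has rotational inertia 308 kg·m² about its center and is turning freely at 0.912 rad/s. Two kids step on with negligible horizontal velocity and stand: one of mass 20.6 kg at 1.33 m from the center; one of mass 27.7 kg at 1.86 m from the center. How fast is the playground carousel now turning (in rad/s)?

No external torque acts about the center; L_before = L_after.
Added inertia Σmr² = (20.6)(1.33)² + (27.7)(1.86)² = 132.3 kg·m²; I_f = 308.0 + 132.3 = 440.3 kg·m².
ω_f = I_p ω_i / I_f = (308.0)(0.912) / 440.3 = 0.6380 rad/s.

ω_f ≈ 0.638 rad/s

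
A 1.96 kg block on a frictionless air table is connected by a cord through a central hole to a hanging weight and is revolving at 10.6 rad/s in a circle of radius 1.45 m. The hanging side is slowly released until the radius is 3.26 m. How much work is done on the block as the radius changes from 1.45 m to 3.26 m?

W ≈ -186 J

The constraining force is radial, so m r² ω about the center is conserved.
ω₂ = ω₁ (r₁/r₂)² = (10.6)(1.45/3.26)² = 2.097 rad/s.
W = ΔKE = ½m(v₂² − v₁²) = -185.7 J.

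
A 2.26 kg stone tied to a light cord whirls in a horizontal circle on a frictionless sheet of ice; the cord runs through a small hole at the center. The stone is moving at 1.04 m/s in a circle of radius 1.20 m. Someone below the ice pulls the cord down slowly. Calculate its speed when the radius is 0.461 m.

v₂ ≈ 2.71 m/s

Central (radial) force ⇒ zero torque about the center ⇒ m v r is constant.
v₂ = v₁ r₁ / r₂ = (1.04)(1.20) / (0.461) = 2.707 m/s.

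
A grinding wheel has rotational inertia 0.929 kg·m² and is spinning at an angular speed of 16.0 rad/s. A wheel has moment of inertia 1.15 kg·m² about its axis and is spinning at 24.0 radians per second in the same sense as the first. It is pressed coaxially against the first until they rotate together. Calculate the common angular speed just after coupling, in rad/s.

|ω_f| ≈ 20.4 rad/s

No external torque acts about the common axis, so total angular momentum is conserved.
Taking A's sense as positive: L = (0.9290)(16.0) + (1.150)(24.0) = 42.46 kg·m²·rad/s.
Combined I = 0.9290 + 1.150 = 2.079 kg·m².
ω_f = L / I = 42.46 / 2.079 = 20.43 rad/s.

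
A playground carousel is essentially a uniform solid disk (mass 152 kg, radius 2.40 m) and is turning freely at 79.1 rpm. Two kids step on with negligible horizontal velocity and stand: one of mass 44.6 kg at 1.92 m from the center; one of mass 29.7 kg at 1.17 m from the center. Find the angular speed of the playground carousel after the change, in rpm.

ω_f ≈ 53.9 rpm

No external torque acts about the center; L_before = L_after.
I_p = ½(152)(2.40)² = 437.8 kg·m².
Added inertia Σmr² = (44.6)(1.92)² + (29.7)(1.17)² = 205.1 kg·m²; I_f = 437.8 + 205.1 = 642.8 kg·m².
ω_f = I_p ω_i / I_f = (437.8)(79.1) / 642.8 = 53.87 rpm.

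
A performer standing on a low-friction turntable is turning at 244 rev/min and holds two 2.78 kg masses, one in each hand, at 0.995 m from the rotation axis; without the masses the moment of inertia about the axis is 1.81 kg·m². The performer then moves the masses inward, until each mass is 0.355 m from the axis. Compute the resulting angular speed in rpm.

With no external torque about the axis, L is conserved: I₁ω₁ = I₂ω₂.
I₁ = 1.81 + 2(2.78)(0.995)² = 7.315 kg·m²; I₂ = 1.81 + 2(2.78)(0.355)² = 2.511 kg·m².
ω₂ = I₁ω₁ / I₂ = (7.315)(244 rpm) / (2.511) = 710.9 rpm.

ω₂ ≈ 711 rpm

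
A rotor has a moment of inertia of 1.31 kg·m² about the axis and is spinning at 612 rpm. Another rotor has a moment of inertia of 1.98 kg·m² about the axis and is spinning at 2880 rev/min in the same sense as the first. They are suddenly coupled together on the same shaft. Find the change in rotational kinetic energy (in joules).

ΔKE ≈ -22200 J

No external torque acts about the common axis, so total angular momentum is conserved.
Taking A's sense as positive: L = (1.310)(612) + (1.980)(2880) = 6504 kg·m²·rpm.
Combined I = 1.310 + 1.980 = 3.290 kg·m².
ω_f = L / I = 6504 / 3.290 = 1977 rpm.
KE_i = ½ΣIω² = 92740 J; KE_f = ½(3.290)(207.0)² = 70500 J.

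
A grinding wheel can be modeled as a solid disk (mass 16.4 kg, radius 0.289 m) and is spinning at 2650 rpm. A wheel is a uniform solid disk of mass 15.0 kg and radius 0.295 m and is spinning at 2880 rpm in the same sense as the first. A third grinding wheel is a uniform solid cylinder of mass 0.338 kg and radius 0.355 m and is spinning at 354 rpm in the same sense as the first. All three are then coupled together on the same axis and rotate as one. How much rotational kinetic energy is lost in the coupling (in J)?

The coupling torques are internal; angular momentum about the shared axis is conserved.
Moments of inertia: I_A = ½(16.4)(0.289)² = 0.6849 kg·m²; I_B = ½(15.0)(0.295)² = 0.6527 kg·m²; I_C = ½(0.338)(0.355)² = 0.02130 kg·m².
Taking A's sense as positive: L = (0.6849)(2650) + (0.6527)(2880) + (0.02130)(354) = 3702 kg·m²·rpm.
Combined I = 0.6849 + 0.6527 + 0.02130 = 1.359 kg·m².
ω_f = L / I = 3702 / 1.359 = 2724 rpm.
KE_i = ½ΣIω² = 56070 J; KE_f = ½(1.359)(285.3)² = 55310 J.

ΔKE lost ≈ 764 J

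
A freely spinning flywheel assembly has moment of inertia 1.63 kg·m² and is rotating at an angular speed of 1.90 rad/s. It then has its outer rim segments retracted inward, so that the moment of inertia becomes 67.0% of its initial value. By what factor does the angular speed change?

With no external torque about the axis, L is conserved: I₁ω₁ = I₂ω₂.
I₂ = 0.670 × 1.63 = 1.092 kg·m².
ω₂/ω₁ = I₁/I₂ = 1.630 / 1.092 = 1.493.

ω₂/ω₁ ≈ 1.49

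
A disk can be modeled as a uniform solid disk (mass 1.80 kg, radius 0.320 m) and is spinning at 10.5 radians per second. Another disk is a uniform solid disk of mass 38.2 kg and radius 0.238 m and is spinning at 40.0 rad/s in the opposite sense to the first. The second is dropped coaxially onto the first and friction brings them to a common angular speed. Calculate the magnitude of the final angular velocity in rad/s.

|ω_f| ≈ 36.0 rad/s

No external torque acts about the common axis, so total angular momentum is conserved.
Moments of inertia: I_A = ½(1.80)(0.320)² = 0.09216 kg·m²; I_B = ½(38.2)(0.238)² = 1.082 kg·m².
Taking A's sense as positive: L = (0.09216)(10.5) − (1.082)(40.0) = -42.31 kg·m²·rad/s.
Combined I = 0.09216 + 1.082 = 1.174 kg·m².
ω_f = L / I = -42.31 / 1.174 = -36.04 rad/s.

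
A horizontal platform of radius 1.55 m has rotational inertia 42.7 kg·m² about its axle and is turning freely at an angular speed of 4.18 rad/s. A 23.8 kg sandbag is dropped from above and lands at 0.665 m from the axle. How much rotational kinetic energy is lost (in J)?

No external torque acts about the axle; L_before = L_after.
Added inertia Σmr² = (23.8)(0.665)² = 10.52 kg·m²; I_f = 42.70 + 10.52 = 53.22 kg·m².
ω_f = I_p ω_i / I_f = (42.70)(4.18) / 53.22 = 3.353 rad/s.
KE_i = ½(42.70)(4.180 rad/s)² = 373.0 J; KE_f = ½(53.22)(3.353)² = 299.3 J.

energy lost ≈ 73.8 J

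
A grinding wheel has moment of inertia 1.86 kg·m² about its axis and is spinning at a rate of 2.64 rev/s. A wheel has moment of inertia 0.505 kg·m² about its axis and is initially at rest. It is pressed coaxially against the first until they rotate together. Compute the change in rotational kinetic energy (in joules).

The coupling torques are internal; angular momentum about the shared axis is conserved.
Taking A's sense as positive: L = (1.860)(2.64) = 4.910 kg·m²·rev/s.
Combined I = 1.860 + 0.5050 = 2.365 kg·m².
ω_f = L / I = 4.910 / 2.365 = 2.076 rev/s.
KE_i = ½ΣIω² = 255.9 J; KE_f = ½(2.365)(13.05)² = 201.2 J.

ΔKE ≈ -54.6 J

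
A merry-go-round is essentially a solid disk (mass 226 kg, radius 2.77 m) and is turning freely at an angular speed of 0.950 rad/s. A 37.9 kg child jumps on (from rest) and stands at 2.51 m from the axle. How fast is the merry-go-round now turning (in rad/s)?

No external torque acts about the axle; L_before = L_after.
I_p = ½(226)(2.77)² = 867.0 kg·m².
Added inertia Σmr² = (37.9)(2.51)² = 238.8 kg·m²; I_f = 867.0 + 238.8 = 1106 kg·m².
ω_f = I_p ω_i / I_f = (867.0)(0.950) / 1106 = 0.7449 rad/s.

ω_f ≈ 0.745 rad/s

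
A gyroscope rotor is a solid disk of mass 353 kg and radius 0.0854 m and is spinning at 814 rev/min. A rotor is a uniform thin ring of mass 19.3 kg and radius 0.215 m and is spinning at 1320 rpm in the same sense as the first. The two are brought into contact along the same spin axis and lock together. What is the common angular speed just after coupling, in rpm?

|ω_f| ≈ 1020 rpm

No external torque acts about the common axis, so total angular momentum is conserved.
Moments of inertia: I_A = ½(353)(0.0854)² = 1.287 kg·m²; I_B = (19.3)(0.215)² = 0.8921 kg·m².
Taking A's sense as positive: L = (1.287)(814) + (0.8921)(1320) = 2225 kg·m²·rpm.
Combined I = 1.287 + 0.8921 = 2.179 kg·m².
ω_f = L / I = 2225 / 2.179 = 1021 rpm.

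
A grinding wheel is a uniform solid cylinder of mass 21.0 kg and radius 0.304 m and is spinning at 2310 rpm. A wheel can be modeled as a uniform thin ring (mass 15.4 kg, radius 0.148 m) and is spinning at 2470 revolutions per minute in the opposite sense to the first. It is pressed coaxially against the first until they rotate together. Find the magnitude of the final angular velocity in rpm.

No external torque acts about the common axis, so total angular momentum is conserved.
Moments of inertia: I_A = ½(21.0)(0.304)² = 0.9704 kg·m²; I_B = (15.4)(0.148)² = 0.3373 kg·m².
Taking A's sense as positive: L = (0.9704)(2310) − (0.3373)(2470) = 1408 kg·m²·rpm.
Combined I = 0.9704 + 0.3373 = 1.308 kg·m².
ω_f = L / I = 1408 / 1.308 = 1077 rpm.

|ω_f| ≈ 1080 rpm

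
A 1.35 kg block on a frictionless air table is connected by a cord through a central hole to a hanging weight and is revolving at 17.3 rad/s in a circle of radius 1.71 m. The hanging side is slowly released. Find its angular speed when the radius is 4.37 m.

The constraining force is radial, so m r² ω about the center is conserved.
ω₂ = ω₁ (r₁/r₂)² = (17.3)(1.71/4.37)² = 2.649 rad/s.

ω₂ ≈ 2.65 rad/s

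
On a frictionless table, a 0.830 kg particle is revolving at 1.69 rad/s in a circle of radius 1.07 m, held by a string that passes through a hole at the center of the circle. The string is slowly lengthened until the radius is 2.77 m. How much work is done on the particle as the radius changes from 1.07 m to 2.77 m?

W ≈ -1.15 J

The constraining force is radial, so m r² ω about the center is conserved.
ω₂ = ω₁ (r₁/r₂)² = (1.69)(1.07/2.77)² = 0.2522 rad/s.
W = ΔKE = ½m(v₂² − v₁²) = -1.155 J.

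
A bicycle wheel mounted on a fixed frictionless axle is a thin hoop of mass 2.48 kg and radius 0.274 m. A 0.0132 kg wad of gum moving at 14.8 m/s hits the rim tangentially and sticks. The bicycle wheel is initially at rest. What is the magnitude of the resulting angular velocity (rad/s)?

|ω_f| ≈ 0.286 rad/s

The axle reaction passes through the axle and exerts no torque about it; angular momentum about the axle is conserved through the impact.
I_p = (2.48)(0.274)² = 0.1862 kg·m². Taking the sense of the wad of gum's angular momentum as positive, L_{wad} = m v R = (0.0132)(14.8)(0.274) = 0.05353 kg·m²/s.
L_i = 0 + 0.05353 = 0.05353 kg·m²/s.
After sticking, I_f = I_p + m R² = 0.1862 + (0.0132)(0.274)² = 0.1872 kg·m².
ω_f = L_i / I_f = 0.05353 / 0.1872 = 0.2860 rad/s.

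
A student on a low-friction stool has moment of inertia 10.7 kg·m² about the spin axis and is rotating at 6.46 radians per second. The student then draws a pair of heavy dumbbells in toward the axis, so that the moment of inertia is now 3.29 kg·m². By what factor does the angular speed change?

Angular momentum about the spin axis is conserved since the torque about it is zero.
ω₂/ω₁ = I₁/I₂ = 10.70 / 3.290 = 3.252.

ω₂/ω₁ ≈ 3.25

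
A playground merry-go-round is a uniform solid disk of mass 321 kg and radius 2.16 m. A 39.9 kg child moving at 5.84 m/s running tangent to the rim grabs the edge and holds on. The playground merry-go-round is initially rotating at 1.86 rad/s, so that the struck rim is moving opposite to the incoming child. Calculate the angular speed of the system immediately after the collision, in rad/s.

|ω_f| ≈ 0.951 rad/s

About the axle the impulsive forces during the collision are internal, so angular momentum about that axis is conserved.
I_p = ½(321)(2.16)² = 748.8 kg·m². Taking the sense of the child's angular momentum as positive, L_{child} = m v R = (39.9)(5.84)(2.16) = 503.3 kg·m²/s.
L_i = −I_p ω_p + m v R = −(748.8)(1.86) + 503.3 = -889.5 kg·m²/s.
After sticking, I_f = I_p + m R² = 748.8 + (39.9)(2.16)² = 935.0 kg·m².
ω_f = L_i / I_f = -889.5 / 935.0 = -0.9514 rad/s.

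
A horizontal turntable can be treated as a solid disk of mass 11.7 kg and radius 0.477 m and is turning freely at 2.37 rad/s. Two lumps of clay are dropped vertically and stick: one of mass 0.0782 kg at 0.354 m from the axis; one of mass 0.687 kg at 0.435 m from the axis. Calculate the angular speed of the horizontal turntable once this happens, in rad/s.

The added mass arrives with no angular momentum about the axis, and any external torque about the axis is negligible, so the system's angular momentum is conserved.
I_p = ½(11.7)(0.477)² = 1.331 kg·m².
Added inertia Σmr² = (0.0782)(0.354)² + (0.687)(0.435)² = 0.1398 kg·m²; I_f = 1.331 + 0.1398 = 1.471 kg·m².
ω_f = I_p ω_i / I_f = (1.331)(2.37) / 1.471 = 2.145 rad/s.

ω_f ≈ 2.14 rad/s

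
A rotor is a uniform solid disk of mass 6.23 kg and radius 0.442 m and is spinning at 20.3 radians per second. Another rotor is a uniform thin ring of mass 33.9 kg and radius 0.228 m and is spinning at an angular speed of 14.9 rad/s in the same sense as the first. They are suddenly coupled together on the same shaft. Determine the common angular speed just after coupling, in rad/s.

|ω_f| ≈ 16.3 rad/s

No external torque acts about the common axis, so total angular momentum is conserved.
Moments of inertia: I_A = ½(6.23)(0.442)² = 0.6086 kg·m²; I_B = (33.9)(0.228)² = 1.762 kg·m².
Taking A's sense as positive: L = (0.6086)(20.3) + (1.762)(14.9) = 38.61 kg·m²·rad/s.
Combined I = 0.6086 + 1.762 = 2.371 kg·m².
ω_f = L / I = 38.61 / 2.371 = 16.29 rad/s.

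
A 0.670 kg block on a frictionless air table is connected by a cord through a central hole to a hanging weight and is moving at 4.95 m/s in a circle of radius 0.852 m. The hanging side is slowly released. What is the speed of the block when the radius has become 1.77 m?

Central (radial) force ⇒ zero torque about the center ⇒ m v r is constant.
v₂ = v₁ r₁ / r₂ = (4.95)(0.852) / (1.77) = 2.383 m/s.

v₂ ≈ 2.38 m/s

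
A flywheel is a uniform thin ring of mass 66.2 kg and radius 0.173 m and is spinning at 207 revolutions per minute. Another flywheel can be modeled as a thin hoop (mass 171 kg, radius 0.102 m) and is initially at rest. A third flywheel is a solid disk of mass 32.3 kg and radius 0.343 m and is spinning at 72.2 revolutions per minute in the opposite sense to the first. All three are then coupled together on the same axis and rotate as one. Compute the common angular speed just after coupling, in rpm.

|ω_f| ≈ 48.2 rpm

No external torque acts about the common axis, so total angular momentum is conserved.
Moments of inertia: I_A = (66.2)(0.173)² = 1.981 kg·m²; I_B = (171)(0.102)² = 1.779 kg·m²; I_C = ½(32.3)(0.343)² = 1.900 kg·m².
Taking A's sense as positive: L = (1.981)(207) − (1.900)(72.2) = 272.9 kg·m²·rpm.
Combined I = 1.981 + 1.779 + 1.900 = 5.660 kg·m².
ω_f = L / I = 272.9 / 5.660 = 48.22 rpm.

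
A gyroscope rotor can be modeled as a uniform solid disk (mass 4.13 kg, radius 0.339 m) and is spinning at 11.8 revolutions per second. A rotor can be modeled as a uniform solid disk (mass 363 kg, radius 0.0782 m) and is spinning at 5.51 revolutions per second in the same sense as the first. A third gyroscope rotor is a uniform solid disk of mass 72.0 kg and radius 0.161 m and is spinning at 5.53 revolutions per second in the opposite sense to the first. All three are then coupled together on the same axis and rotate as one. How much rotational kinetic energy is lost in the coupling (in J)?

ΔKE lost ≈ 1760 J

No external torque acts about the common axis, so total angular momentum is conserved.
Moments of inertia: I_A = ½(4.13)(0.339)² = 0.2373 kg·m²; I_B = ½(363)(0.0782)² = 1.110 kg·m²; I_C = ½(72.0)(0.161)² = 0.9332 kg·m².
Taking A's sense as positive: L = (0.2373)(11.8) + (1.110)(5.51) − (0.9332)(5.53) = 3.756 kg·m²·rev/s.
Combined I = 0.2373 + 1.110 + 0.9332 = 2.280 kg·m².
ω_f = L / I = 3.756 / 2.280 = 1.647 rev/s.
KE_i = ½ΣIω² = 1881 J; KE_f = ½(2.280)(10.35)² = 122.1 J.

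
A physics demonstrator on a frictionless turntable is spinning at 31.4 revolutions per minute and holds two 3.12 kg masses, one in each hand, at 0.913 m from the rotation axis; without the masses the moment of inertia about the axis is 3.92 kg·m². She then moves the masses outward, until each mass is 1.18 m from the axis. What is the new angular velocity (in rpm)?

ω₂ ≈ 22.7 rpm

With no external torque about the axis, L is conserved: I₁ω₁ = I₂ω₂.
I₁ = 3.92 + 2(3.12)(0.913)² = 9.121 kg·m²; I₂ = 3.92 + 2(3.12)(1.18)² = 12.61 kg·m².
ω₂ = I₁ω₁ / I₂ = (9.121)(31.4 rpm) / (12.61) = 22.72 rpm.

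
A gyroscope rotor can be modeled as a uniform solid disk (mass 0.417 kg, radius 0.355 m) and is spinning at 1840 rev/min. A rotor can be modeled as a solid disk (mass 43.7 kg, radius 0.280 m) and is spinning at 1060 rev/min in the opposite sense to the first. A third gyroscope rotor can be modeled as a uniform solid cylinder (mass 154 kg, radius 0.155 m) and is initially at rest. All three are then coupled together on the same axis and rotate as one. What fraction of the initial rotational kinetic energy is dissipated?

No external torque acts about the common axis, so total angular momentum is conserved.
Moments of inertia: I_A = ½(0.417)(0.355)² = 0.02628 kg·m²; I_B = ½(43.7)(0.280)² = 1.713 kg·m²; I_C = ½(154)(0.155)² = 1.850 kg·m².
Taking A's sense as positive: L = (0.02628)(1840) − (1.713)(1060) = -1767 kg·m²·rpm.
Combined I = 0.02628 + 1.713 + 1.850 = 3.589 kg·m².
ω_f = L / I = -1767 / 3.589 = -492.4 rpm.
KE_i = ½ΣIω² = 11040 J; KE_f = ½(3.589)(51.57)² = 4772 J.
Fraction dissipated = (KE_i − KE_f)/KE_i = 0.5678.

fraction ≈ 0.568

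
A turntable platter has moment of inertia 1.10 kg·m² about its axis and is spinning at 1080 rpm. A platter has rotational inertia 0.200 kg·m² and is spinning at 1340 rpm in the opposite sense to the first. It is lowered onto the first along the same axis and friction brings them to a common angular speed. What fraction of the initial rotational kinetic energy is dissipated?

fraction ≈ 0.604

No external torque acts about the common axis, so total angular momentum is conserved.
Taking A's sense as positive: L = (1.100)(1080) − (0.2000)(1340) = 920.0 kg·m²·rpm.
Combined I = 1.100 + 0.2000 = 1.300 kg·m².
ω_f = L / I = 920.0 / 1.300 = 707.7 rpm.
KE_i = ½ΣIω² = 9004 J; KE_f = ½(1.300)(74.11)² = 3570 J.
Fraction dissipated = (KE_i − KE_f)/KE_i = 0.6035.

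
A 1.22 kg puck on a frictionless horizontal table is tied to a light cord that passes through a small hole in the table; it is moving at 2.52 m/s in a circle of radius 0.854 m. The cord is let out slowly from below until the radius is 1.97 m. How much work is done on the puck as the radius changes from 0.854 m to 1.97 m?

Central (radial) force ⇒ zero torque about the center ⇒ m v r is constant.
v₂ = v₁ r₁ / r₂ = (2.52)(0.854) / (1.97) = 1.092 m/s.
W = ΔKE = ½m(v₂² − v₁²) = -3.146 J.

W ≈ -3.15 J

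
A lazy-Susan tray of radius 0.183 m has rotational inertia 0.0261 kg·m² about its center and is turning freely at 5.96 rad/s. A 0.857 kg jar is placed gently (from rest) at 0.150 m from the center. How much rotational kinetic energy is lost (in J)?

energy lost ≈ 0.197 J

No external torque acts about the center; L_before = L_after.
Added inertia Σmr² = (0.857)(0.150)² = 0.01928 kg·m²; I_f = 0.02610 + 0.01928 = 0.04538 kg·m².
ω_f = I_p ω_i / I_f = (0.02610)(5.96) / 0.04538 = 3.428 rad/s.
KE_i = ½(0.02610)(5.960 rad/s)² = 0.4636 J; KE_f = ½(0.04538)(3.428)² = 0.2666 J.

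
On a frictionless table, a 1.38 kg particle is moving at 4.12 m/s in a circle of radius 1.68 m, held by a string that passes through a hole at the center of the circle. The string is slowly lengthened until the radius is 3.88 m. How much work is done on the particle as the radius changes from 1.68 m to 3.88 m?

W ≈ -9.52 J

Central (radial) force ⇒ zero torque about the center ⇒ m v r is constant.
v₂ = v₁ r₁ / r₂ = (4.12)(1.68) / (3.88) = 1.784 m/s.
W = ΔKE = ½m(v₂² − v₁²) = -9.517 J.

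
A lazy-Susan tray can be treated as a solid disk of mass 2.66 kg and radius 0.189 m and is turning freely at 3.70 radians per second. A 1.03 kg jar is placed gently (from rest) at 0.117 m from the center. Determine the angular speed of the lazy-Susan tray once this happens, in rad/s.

ω_f ≈ 2.85 rad/s

No external torque acts about the center; L_before = L_after.
I_p = ½(2.66)(0.189)² = 0.04751 kg·m².
Added inertia Σmr² = (1.03)(0.117)² = 0.01410 kg·m²; I_f = 0.04751 + 0.01410 = 0.06161 kg·m².
ω_f = I_p ω_i / I_f = (0.04751)(3.70) / 0.06161 = 2.853 rad/s.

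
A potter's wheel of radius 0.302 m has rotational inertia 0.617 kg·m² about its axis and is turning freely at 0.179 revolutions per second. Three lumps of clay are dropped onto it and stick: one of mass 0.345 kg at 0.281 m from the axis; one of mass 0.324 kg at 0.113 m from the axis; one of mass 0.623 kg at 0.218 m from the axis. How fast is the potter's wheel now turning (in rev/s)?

ω_f ≈ 0.163 rev/s

No external torque acts about the axis; L_before = L_after.
Added inertia Σmr² = (0.345)(0.281)² + (0.324)(0.113)² + (0.623)(0.218)² = 0.06099 kg·m²; I_f = 0.6170 + 0.06099 = 0.6780 kg·m².
ω_f = I_p ω_i / I_f = (0.6170)(0.179) / 0.6780 = 0.1629 rev/s.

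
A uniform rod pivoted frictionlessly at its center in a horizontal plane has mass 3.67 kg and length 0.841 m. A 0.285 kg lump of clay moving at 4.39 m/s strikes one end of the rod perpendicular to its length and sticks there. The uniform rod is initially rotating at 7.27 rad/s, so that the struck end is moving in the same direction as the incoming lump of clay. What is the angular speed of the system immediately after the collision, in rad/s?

|ω_f| ≈ 7.87 rad/s

About the pivot the impulsive forces during the collision are internal, so angular momentum about that axis is conserved.
I_p = (1/12)(3.67)(0.841)² = 0.2163 kg·m². Taking the sense of the lump of clay's angular momentum as positive, L_{lump} = m v R = (0.285)(4.39)(0.841/2) = 0.5261 kg·m²/s.
L_i = +I_p ω_p + m v R = +(0.2163)(7.27) + 0.5261 = 2.099 kg·m²/s.
After sticking, I_f = I_p + m R² = 0.2163 + (0.285)(0.841/2)² = 0.2667 kg·m².
ω_f = L_i / I_f = 2.099 / 0.2667 = 7.869 rad/s.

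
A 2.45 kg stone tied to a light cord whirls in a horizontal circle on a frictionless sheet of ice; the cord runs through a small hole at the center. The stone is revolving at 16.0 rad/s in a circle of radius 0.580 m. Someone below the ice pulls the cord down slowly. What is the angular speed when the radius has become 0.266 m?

No torque about the axis ⇒ m r₁² ω₁ = m r₂² ω₂.
ω₂ = ω₁ (r₁/r₂)² = (16.0)(0.580/0.266)² = 76.07 rad/s.

ω₂ ≈ 76.1 rad/s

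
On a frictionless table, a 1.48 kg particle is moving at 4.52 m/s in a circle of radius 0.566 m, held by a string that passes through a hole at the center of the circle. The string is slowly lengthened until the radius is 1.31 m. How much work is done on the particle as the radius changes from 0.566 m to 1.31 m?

W ≈ -12.3 J

Central (radial) force ⇒ zero torque about the center ⇒ m v r is constant.
v₂ = v₁ r₁ / r₂ = (4.52)(0.566) / (1.31) = 1.953 m/s.
W = ΔKE = ½m(v₂² − v₁²) = -12.30 J.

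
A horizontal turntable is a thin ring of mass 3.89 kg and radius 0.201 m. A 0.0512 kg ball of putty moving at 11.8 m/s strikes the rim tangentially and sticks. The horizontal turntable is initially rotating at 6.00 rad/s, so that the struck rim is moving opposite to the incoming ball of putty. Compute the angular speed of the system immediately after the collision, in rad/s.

The axle reaction passes through the axle and exerts no torque about it; angular momentum about the axle is conserved through the impact.
I_p = (3.89)(0.201)² = 0.1572 kg·m². Taking the sense of the ball of putty's angular momentum as positive, L_{ball} = m v R = (0.0512)(11.8)(0.201) = 0.1214 kg·m²/s.
L_i = −I_p ω_p + m v R = −(0.1572)(6.00) + 0.1214 = -0.8215 kg·m²/s.
After sticking, I_f = I_p + m R² = 0.1572 + (0.0512)(0.201)² = 0.1592 kg·m².
ω_f = L_i / I_f = -0.8215 / 0.1592 = -5.159 rad/s.

|ω_f| ≈ 5.16 rad/s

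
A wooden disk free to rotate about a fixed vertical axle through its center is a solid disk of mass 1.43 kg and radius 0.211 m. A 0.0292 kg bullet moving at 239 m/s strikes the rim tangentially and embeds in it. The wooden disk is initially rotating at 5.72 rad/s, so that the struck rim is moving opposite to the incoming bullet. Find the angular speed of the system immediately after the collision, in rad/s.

|ω_f| ≈ 38.9 rad/s

About the axle the impulsive forces during the collision are internal, so angular momentum about that axis is conserved.
I_p = ½(1.43)(0.211)² = 0.03183 kg·m². Taking the sense of the bullet's angular momentum as positive, L_{bullet} = m v R = (0.0292)(239)(0.211) = 1.473 kg·m²/s.
L_i = −I_p ω_p + m v R = −(0.03183)(5.72) + 1.473 = 1.290 kg·m²/s.
After sticking, I_f = I_p + m R² = 0.03183 + (0.0292)(0.211)² = 0.03313 kg·m².
ω_f = L_i / I_f = 1.290 / 0.03313 = 38.95 rad/s.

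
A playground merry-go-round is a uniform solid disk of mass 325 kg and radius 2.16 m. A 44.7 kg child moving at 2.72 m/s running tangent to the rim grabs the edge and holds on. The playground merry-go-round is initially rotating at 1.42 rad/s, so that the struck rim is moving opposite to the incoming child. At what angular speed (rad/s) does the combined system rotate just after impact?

|ω_f| ≈ 0.842 rad/s

The axle reaction passes through the axle and exerts no torque about it; angular momentum about the axle is conserved through the impact.
I_p = ½(325)(2.16)² = 758.2 kg·m². Taking the sense of the child's angular momentum as positive, L_{child} = m v R = (44.7)(2.72)(2.16) = 262.6 kg·m²/s.
L_i = −I_p ω_p + m v R = −(758.2)(1.42) + 262.6 = -814.0 kg·m²/s.
After sticking, I_f = I_p + m R² = 758.2 + (44.7)(2.16)² = 966.7 kg·m².
ω_f = L_i / I_f = -814.0 / 966.7 = -0.8420 rad/s.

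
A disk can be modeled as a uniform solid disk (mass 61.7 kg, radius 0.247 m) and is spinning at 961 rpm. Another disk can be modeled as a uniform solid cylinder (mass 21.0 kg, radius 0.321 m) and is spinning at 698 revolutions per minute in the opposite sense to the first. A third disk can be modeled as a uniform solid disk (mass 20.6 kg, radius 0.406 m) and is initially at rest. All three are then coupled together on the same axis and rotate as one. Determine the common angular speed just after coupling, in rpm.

The coupling torques are internal; angular momentum about the shared axis is conserved.
Moments of inertia: I_A = ½(61.7)(0.247)² = 1.882 kg·m²; I_B = ½(21.0)(0.321)² = 1.082 kg·m²; I_C = ½(20.6)(0.406)² = 1.698 kg·m².
Taking A's sense as positive: L = (1.882)(961) − (1.082)(698) = 1054 kg·m²·rpm.
Combined I = 1.882 + 1.082 + 1.698 = 4.662 kg·m².
ω_f = L / I = 1054 / 4.662 = 226.0 rpm.

|ω_f| ≈ 226 rpm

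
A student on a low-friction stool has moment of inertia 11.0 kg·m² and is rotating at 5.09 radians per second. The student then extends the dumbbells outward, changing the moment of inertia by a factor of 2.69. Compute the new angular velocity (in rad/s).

ω₂ ≈ 1.89 rad/s

With no external torque about the axis, L is conserved: I₁ω₁ = I₂ω₂.
I₂ = 2.69 × 11.0 = 29.59 kg·m².
ω₂ = I₁ω₁ / I₂ = (11.00)(5.09 rad/s) / (29.59) = 1.892 rad/s.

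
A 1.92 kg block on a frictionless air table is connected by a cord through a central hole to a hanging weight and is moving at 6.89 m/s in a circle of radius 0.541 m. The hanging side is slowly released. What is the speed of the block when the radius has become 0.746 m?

v₂ ≈ 5.00 m/s

Central (radial) force ⇒ zero torque about the center ⇒ m v r is constant.
v₂ = v₁ r₁ / r₂ = (6.89)(0.541) / (0.746) = 4.997 m/s.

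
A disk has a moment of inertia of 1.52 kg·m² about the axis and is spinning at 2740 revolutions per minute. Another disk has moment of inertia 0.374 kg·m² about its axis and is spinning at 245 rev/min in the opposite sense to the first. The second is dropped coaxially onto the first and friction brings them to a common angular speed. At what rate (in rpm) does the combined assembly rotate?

|ω_f| ≈ 2150 rpm

The coupling torques are internal; angular momentum about the shared axis is conserved.
Taking A's sense as positive: L = (1.520)(2740) − (0.3740)(245) = 4073 kg·m²·rpm.
Combined I = 1.520 + 0.3740 = 1.894 kg·m².
ω_f = L / I = 4073 / 1.894 = 2151 rpm.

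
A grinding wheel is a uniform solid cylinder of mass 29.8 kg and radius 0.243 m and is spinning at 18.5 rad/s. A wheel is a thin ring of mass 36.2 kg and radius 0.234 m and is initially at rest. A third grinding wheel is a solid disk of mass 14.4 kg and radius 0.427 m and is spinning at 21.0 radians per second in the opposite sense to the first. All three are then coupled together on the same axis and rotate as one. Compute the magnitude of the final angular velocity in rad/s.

No external torque acts about the common axis, so total angular momentum is conserved.
Moments of inertia: I_A = ½(29.8)(0.243)² = 0.8798 kg·m²; I_B = (36.2)(0.234)² = 1.982 kg·m²; I_C = ½(14.4)(0.427)² = 1.313 kg·m².
Taking A's sense as positive: L = (0.8798)(18.5) − (1.313)(21.0) = -11.29 kg·m²·rad/s.
Combined I = 0.8798 + 1.982 + 1.313 = 4.175 kg·m².
ω_f = L / I = -11.29 / 4.175 = -2.705 rad/s.

|ω_f| ≈ 2.70 rad/s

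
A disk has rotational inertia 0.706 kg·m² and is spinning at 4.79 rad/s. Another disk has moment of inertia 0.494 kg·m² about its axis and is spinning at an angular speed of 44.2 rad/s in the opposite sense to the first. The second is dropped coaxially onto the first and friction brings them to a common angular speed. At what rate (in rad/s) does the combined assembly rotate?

|ω_f| ≈ 15.4 rad/s

No external torque acts about the common axis, so total angular momentum is conserved.
Taking A's sense as positive: L = (0.7060)(4.79) − (0.4940)(44.2) = -18.45 kg·m²·rad/s.
Combined I = 0.7060 + 0.4940 = 1.200 kg·m².
ω_f = L / I = -18.45 / 1.200 = -15.38 rad/s.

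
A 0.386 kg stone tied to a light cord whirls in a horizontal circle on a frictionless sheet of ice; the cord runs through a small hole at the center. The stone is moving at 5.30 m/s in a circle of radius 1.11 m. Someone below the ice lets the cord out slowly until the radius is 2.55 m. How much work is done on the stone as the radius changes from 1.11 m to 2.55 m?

The only horizontal force on the mass is along the cord (radial), so it exerts no torque about the hole and angular momentum m v r is conserved.
v₂ = v₁ r₁ / r₂ = (5.30)(1.11) / (2.55) = 2.307 m/s.
W = ΔKE = ½m(v₂² − v₁²) = -4.394 J.

W ≈ -4.39 J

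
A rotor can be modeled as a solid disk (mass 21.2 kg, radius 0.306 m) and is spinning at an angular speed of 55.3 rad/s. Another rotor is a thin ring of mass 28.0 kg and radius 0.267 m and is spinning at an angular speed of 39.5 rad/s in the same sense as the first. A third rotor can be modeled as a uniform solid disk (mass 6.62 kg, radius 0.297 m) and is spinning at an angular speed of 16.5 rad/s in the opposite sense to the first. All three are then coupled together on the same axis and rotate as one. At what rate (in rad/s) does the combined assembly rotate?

No external torque acts about the common axis, so total angular momentum is conserved.
Moments of inertia: I_A = ½(21.2)(0.306)² = 0.9925 kg·m²; I_B = (28.0)(0.267)² = 1.996 kg·m²; I_C = ½(6.62)(0.297)² = 0.2920 kg·m².
Taking A's sense as positive: L = (0.9925)(55.3) + (1.996)(39.5) − (0.2920)(16.5) = 128.9 kg·m²·rad/s.
Combined I = 0.9925 + 1.996 + 0.2920 = 3.281 kg·m².
ω_f = L / I = 128.9 / 3.281 = 39.30 rad/s.

|ω_f| ≈ 39.3 rad/s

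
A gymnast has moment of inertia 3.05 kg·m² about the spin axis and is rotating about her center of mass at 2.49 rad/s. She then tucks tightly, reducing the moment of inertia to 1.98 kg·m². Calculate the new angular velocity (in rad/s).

ω₂ ≈ 3.84 rad/s

Angular momentum about the spin axis is conserved since the torque about it is zero.
ω₂ = I₁ω₁ / I₂ = (3.050)(2.49 rad/s) / (1.980) = 3.836 rad/s.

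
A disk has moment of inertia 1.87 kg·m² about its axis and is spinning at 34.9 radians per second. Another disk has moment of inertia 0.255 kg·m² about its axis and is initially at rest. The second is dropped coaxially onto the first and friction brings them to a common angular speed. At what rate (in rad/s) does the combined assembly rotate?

|ω_f| ≈ 30.7 rad/s

The coupling torques are internal; angular momentum about the shared axis is conserved.
Taking A's sense as positive: L = (1.870)(34.9) = 65.26 kg·m²·rad/s.
Combined I = 1.870 + 0.2550 = 2.125 kg·m².
ω_f = L / I = 65.26 / 2.125 = 30.71 rad/s.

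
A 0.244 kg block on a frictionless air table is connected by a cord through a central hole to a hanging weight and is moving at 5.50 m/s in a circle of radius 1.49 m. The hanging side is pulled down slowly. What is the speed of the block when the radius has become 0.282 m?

v₂ ≈ 29.1 m/s

The only horizontal force on the mass is along the cord (radial), so it exerts no torque about the hole and angular momentum m v r is conserved.
v₂ = v₁ r₁ / r₂ = (5.50)(1.49) / (0.282) = 29.06 m/s.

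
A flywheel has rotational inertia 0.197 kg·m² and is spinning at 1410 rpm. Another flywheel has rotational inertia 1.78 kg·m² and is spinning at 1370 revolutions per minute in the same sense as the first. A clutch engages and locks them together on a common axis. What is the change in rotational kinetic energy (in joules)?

ΔKE ≈ -1.56 J

The coupling torques are internal; angular momentum about the shared axis is conserved.
Taking A's sense as positive: L = (0.1970)(1410) + (1.780)(1370) = 2716 kg·m²·rpm.
Combined I = 0.1970 + 1.780 = 1.977 kg·m².
ω_f = L / I = 2716 / 1.977 = 1374 rpm.
KE_i = ½ΣIω² = 20470 J; KE_f = ½(1.977)(143.9)² = 20460 J.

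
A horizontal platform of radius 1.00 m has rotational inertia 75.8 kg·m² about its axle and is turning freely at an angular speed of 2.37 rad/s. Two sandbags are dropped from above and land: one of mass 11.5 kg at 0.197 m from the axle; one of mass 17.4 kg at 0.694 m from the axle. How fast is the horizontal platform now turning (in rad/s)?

No external torque acts about the axle; L_before = L_after.
Added inertia Σmr² = (11.5)(0.197)² + (17.4)(0.694)² = 8.827 kg·m²; I_f = 75.80 + 8.827 = 84.63 kg·m².
ω_f = I_p ω_i / I_f = (75.80)(2.37) / 84.63 = 2.123 rad/s.

ω_f ≈ 2.12 rad/s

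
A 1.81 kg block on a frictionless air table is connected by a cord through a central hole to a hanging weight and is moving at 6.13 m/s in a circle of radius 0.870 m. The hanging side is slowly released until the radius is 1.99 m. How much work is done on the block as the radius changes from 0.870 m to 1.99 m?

W ≈ -27.5 J

Central (radial) force ⇒ zero torque about the center ⇒ m v r is constant.
v₂ = v₁ r₁ / r₂ = (6.13)(0.870) / (1.99) = 2.680 m/s.
W = ΔKE = ½m(v₂² − v₁²) = -27.51 J.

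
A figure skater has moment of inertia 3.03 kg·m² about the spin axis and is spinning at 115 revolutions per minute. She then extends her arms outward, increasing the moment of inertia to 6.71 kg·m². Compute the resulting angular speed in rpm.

ω₂ ≈ 51.9 rpm

Angular momentum about the spin axis is conserved since the torque about it is zero.
ω₂ = I₁ω₁ / I₂ = (3.030)(115 rpm) / (6.710) = 51.93 rpm.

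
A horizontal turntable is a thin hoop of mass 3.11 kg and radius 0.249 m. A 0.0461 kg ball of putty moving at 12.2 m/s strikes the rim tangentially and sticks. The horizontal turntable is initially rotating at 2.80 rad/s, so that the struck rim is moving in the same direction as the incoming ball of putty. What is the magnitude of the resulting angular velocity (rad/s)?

|ω_f| ≈ 3.47 rad/s

The axle reaction passes through the axle and exerts no torque about it; angular momentum about the axle is conserved through the impact.
I_p = (3.11)(0.249)² = 0.1928 kg·m². Taking the sense of the ball of putty's angular momentum as positive, L_{ball} = m v R = (0.0461)(12.2)(0.249) = 0.1400 kg·m²/s.
L_i = +I_p ω_p + m v R = +(0.1928)(2.80) + 0.1400 = 0.6799 kg·m²/s.
After sticking, I_f = I_p + m R² = 0.1928 + (0.0461)(0.249)² = 0.1957 kg·m².
ω_f = L_i / I_f = 0.6799 / 0.1957 = 3.475 rad/s.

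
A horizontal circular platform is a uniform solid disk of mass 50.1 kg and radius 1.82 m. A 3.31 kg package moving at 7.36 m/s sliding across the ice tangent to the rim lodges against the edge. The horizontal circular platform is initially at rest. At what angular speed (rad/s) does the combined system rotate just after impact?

About the central axle the impulsive forces during the collision are internal, so angular momentum about that axis is conserved.
I_p = ½(50.1)(1.82)² = 82.98 kg·m². Taking the sense of the package's angular momentum as positive, L_{package} = m v R = (3.31)(7.36)(1.82) = 44.34 kg·m²/s.
L_i = 0 + 44.34 = 44.34 kg·m²/s.
After sticking, I_f = I_p + m R² = 82.98 + (3.31)(1.82)² = 93.94 kg·m².
ω_f = L_i / I_f = 44.34 / 93.94 = 0.4720 rad/s.

|ω_f| ≈ 0.472 rad/s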